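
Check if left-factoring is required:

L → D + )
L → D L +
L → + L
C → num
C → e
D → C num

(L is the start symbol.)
Yes, L has productions with common prefix 'D'

Left-factoring is needed when two productions for the same non-terminal
share a common prefix on the right-hand side.

Productions for L:
  L → D + )
  L → D L +
  L → + L
Productions for C:
  C → num
  C → e

Found common prefix 'D' in productions for L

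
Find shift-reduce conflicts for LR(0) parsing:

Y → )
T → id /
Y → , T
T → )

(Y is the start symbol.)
No shift-reduce conflicts

A shift-reduce conflict occurs when an LR(0) state has both:
  - a complete (reduce) item [A → α .] (dot at the end), and
  - a shift item [B → β . c γ] (dot before a terminal).

Augment with Y' → Y and build the canonical LR(0) collection (I0 = CLOSURE({[Y' → . Y]}), then GOTO on every symbol after a dot until no new states appear). It has 8 states:
  I0: { [Y → . )], [Y → . , T], [Y' → . Y] }  — shift
  I1: { [Y → ) .] }  — reduce
  I2: { [T → . )], [T → . id /], [Y → , . T] }  — shift
  I3: { [Y' → Y .] }  — accept
  I4: { [T → ) .] }  — reduce
  I5: { [Y → , T .] }  — reduce
  I6: { [T → id . /] }  — shift
  I7: { [T → id / .] }  — reduce

No state contains both a complete item and a shift item.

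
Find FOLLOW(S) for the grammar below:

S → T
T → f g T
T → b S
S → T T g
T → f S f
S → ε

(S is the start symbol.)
{ $, 'b', 'f', 'g' }

S is the start symbol, so $ ∈ FOLLOW(S).
In T → b S: S is at the end, add FOLLOW(T)
In T → f S f: S is followed by f, add FIRST(f) \ {ε} = { 'f' }

The FOLLOW sets referred to above (computed the same way, to a fixed point):
  FOLLOW(T) = { $, 'b', 'f', 'g' }

Taking the union: FOLLOW(S) = { $, 'b', 'f', 'g' }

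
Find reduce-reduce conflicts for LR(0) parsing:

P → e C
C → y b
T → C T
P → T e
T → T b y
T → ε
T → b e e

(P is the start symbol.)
A reduce-reduce conflict occurs when an LR(0) state has two complete items [A → α .] and [B → β .] — both call for a reduction, and with no lookahead the parser cannot choose between them.

Augment with P' → P and build the canonical LR(0) collection (I0 = CLOSURE({[P' → . P]}), then GOTO on every symbol after a dot until no new states appear). It has 15 states:
  I0: { [C → . y b], [P → . T e], [P → . e C], [P' → . P], [T → . C T], [T → . T b y], [T → . b e e], [T → .] }  — shift, reduce
  I1: { [C → . y b], [T → . C T], [T → . T b y], [T → . b e e], [T → .], [T → C . T] }  — shift, reduce
  I2: { [P' → P .] }  — accept
  I3: { [P → T . e], [T → T . b y] }  — shift
  I4: { [T → b . e e] }  — shift
  I5: { [C → . y b], [P → e . C] }  — shift
  I6: { [C → y . b] }  — shift
  I7: { [C → y b .] }  — reduce
  I8: { [P → e C .] }  — reduce
  I9: { [T → b e . e] }  — shift
  I10: { [T → b e e .] }  — reduce
  I11: { [T → T b . y] }  — shift
  I12: { [P → T e .] }  — reduce
  I13: { [T → T b y .] }  — reduce
  I14: { [T → C T .], [T → T . b y] }  — shift, reduce

No state contains more than one complete item.

Answer: No reduce-reduce conflicts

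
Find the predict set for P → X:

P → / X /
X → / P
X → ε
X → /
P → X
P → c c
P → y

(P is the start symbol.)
PREDICT(P → X) = (FIRST(RHS) \ {ε}) ∪ (FOLLOW(P) if ε ∈ FIRST(RHS), i.e. RHS ⇒* ε)
FIRST(X) = { '/', ε }
FIRST(X) = { '/', ε }
ε ∈ FIRST(X) (the right-hand side is nullable), so add FOLLOW(P) = { $, '/' }
PREDICT(P → X) = { $, '/' }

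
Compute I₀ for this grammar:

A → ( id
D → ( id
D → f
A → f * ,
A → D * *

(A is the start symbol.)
{ [A → . ( id], [A → . D * *], [A → . f * ,], [A' → . A], [D → . ( id], [D → . f] }

First, augment the grammar with A' → A
I₀ = CLOSURE({ [A' → . A] }):
  [A' → . A] has the dot before A: add [A → . ( id], [A → . f * ,], [A → . D * *]
  [A → . D * *] has the dot before D: add [D → . ( id], [D → . f]
No further items can be added.

I₀ = { [A → . ( id], [A → . D * *], [A → . f * ,], [A' → . A], [D → . ( id], [D → . f] }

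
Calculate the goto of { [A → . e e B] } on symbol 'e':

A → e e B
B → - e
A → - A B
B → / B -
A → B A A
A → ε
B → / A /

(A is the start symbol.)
{ [A → e . e B] }

GOTO(I, 'e') = CLOSURE({ [A → αX.β] : [A → α.Xβ] ∈ I, X = 'e' })

Items with dot before 'e', with the dot advanced:
  [A → . e e B] → [A → e . e B]
Closure adds nothing (no advanced item has the dot before a non-terminal).

GOTO = { [A → e . e B] }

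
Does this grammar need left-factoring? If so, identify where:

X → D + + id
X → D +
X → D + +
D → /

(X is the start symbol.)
Yes, X has productions with common prefix 'D +'

Left-factoring is needed when two productions for the same non-terminal
share a common prefix on the right-hand side.

Productions for X:
  X → D + + id
  X → D +
  X → D + +

Found common prefix 'D +' in productions for X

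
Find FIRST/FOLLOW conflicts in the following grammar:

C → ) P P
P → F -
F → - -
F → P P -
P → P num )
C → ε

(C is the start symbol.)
A FIRST/FOLLOW conflict occurs when a non-terminal N has a nullable alternative N → β (β ⇒* ε) and another alternative N → α with FIRST(α) ∩ FOLLOW(N) ≠ ∅: on such a lookahead the parser cannot decide between expanding α and letting N vanish via β.

Nullable non-terminals: C.

C: nullable alternative(s) C → ε; FOLLOW(C) = { $ }
  C → ) P P: FIRST \ {ε} = { ')' } — disjoint from FOLLOW(C)
  C → ε: FIRST \ {ε} = { } — this is the only nullable alternative, skip

F, P have no nullable alternative, so no FIRST/FOLLOW check is needed there.

No FIRST/FOLLOW conflicts found.

Answer: No FIRST/FOLLOW conflicts.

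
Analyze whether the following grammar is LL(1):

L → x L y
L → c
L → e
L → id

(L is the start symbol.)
Yes, the grammar is LL(1).

For L:
  PREDICT(L → x L y) = { 'x' }
  PREDICT(L → c) = { 'c' }
  PREDICT(L → e) = { 'e' }
  PREDICT(L → id) = { 'id' }

All predict sets are disjoint. The grammar IS LL(1).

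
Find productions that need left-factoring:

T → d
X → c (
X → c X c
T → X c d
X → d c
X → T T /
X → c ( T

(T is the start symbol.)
Yes, X has productions with common prefix 'c'

Left-factoring is needed when two productions for the same non-terminal
share a common prefix on the right-hand side.

Productions for T:
  T → d
  T → X c d
Productions for X:
  X → c (
  X → c X c
  X → d c
  X → T T /
  X → c ( T

Found common prefix 'c' in productions for X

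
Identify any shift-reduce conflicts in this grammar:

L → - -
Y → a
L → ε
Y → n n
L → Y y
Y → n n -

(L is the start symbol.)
Yes — I0: [L → .] vs [L → . - -]; I6: [Y → n n .] vs [Y → n n . -]

A shift-reduce conflict occurs when an LR(0) state has both:
  - a complete (reduce) item [A → α .] (dot at the end), and
  - a shift item [B → β . c γ] (dot before a terminal).

Augment with L' → L and build the canonical LR(0) collection (I0 = CLOSURE({[L' → . L]}), then GOTO on every symbol after a dot until no new states appear). It has 10 states:
  I0: { [L → . - -], [L → . Y y], [L → .], [L' → . L], [Y → . a], [Y → . n n -], [Y → . n n] }  — shift, reduce
  I1: { [L → - . -] }  — shift
  I2: { [L' → L .] }  — accept
  I3: { [L → Y . y] }  — shift
  I4: { [Y → a .] }  — reduce
  I5: { [Y → n . n -], [Y → n . n] }  — shift
  I6: { [Y → n n . -], [Y → n n .] }  — shift, reduce
  I7: { [Y → n n - .] }  — reduce
  I8: { [L → Y y .] }  — reduce
  I9: { [L → - - .] }  — reduce

I0 contains reduce item [L → .] and shift items [L → . - -], [Y → . a], [Y → . n n], [Y → . n n -] — shift-reduce conflict.
I6 contains reduce item [Y → n n .] and shift item [Y → n n . -] — shift-reduce conflict.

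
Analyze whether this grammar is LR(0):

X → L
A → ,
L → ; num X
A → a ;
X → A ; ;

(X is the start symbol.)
Yes, the grammar is LR(0)

Augment with X' → X and build the canonical LR(0) collection (I0 = CLOSURE({[X' → . X]}), then GOTO on every symbol after a dot until no new states appear). It has 12 states:
  I0: { [A → . ,], [A → . a ;], [L → . ; num X], [X → . A ; ;], [X → . L], [X' → . X] }  — shift
  I1: { [A → , .] }  — reduce
  I2: { [L → ; . num X] }  — shift
  I3: { [X → A . ; ;] }  — shift
  I4: { [X → L .] }  — reduce
  I5: { [X' → X .] }  — accept
  I6: { [A → a . ;] }  — shift
  I7: { [A → a ; .] }  — reduce
  I8: { [X → A ; . ;] }  — shift
  I9: { [X → A ; ; .] }  — reduce
  I10: { [A → . ,], [A → . a ;], [L → . ; num X], [L → ; num . X], [X → . A ; ;], [X → . L] }  — shift
  I11: { [L → ; num X .] }  — reduce

Every state is either a pure shift/goto state or contains exactly one complete item and nothing to shift — no conflicts. The grammar is LR(0).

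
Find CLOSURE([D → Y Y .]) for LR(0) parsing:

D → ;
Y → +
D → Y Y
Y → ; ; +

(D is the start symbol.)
{ [D → Y Y .] }

Start with: [D → Y Y .]
The dot is at the end, so nothing is added.

CLOSURE = { [D → Y Y .] }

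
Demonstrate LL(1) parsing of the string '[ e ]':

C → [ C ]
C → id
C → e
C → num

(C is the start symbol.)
LL(1) parsing maintains a stack (initially the start symbol over $) and the input. At each step: if the stack top is a terminal, match it against the current input token; if it is a non-terminal N, replace it with the RHS of M[N, lookahead] (the unique production whose predict set contains the lookahead).

Stack is shown with the top on the left.

Stack    Input    Action
------------------------
C $      [ e ] $  output C → [ C ]
[ C ] $  [ e ] $  match '['
C ] $    e ] $    output C → e
e ] $    e ] $    match 'e'
] $      ] $      match ']'
$        $        accept

The string is accepted.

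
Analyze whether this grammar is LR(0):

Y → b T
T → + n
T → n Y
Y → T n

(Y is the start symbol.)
Yes, the grammar is LR(0)

Augment with Y' → Y and build the canonical LR(0) collection (I0 = CLOSURE({[Y' → . Y]}), then GOTO on every symbol after a dot until no new states appear). It has 10 states:
  I0: { [T → . + n], [T → . n Y], [Y → . T n], [Y → . b T], [Y' → . Y] }  — shift
  I1: { [T → + . n] }  — shift
  I2: { [Y → T . n] }  — shift
  I3: { [Y' → Y .] }  — accept
  I4: { [T → . + n], [T → . n Y], [Y → b . T] }  — shift
  I5: { [T → . + n], [T → . n Y], [T → n . Y], [Y → . T n], [Y → . b T] }  — shift
  I6: { [T → n Y .] }  — reduce
  I7: { [Y → b T .] }  — reduce
  I8: { [Y → T n .] }  — reduce
  I9: { [T → + n .] }  — reduce

Every state is either a pure shift/goto state or contains exactly one complete item and nothing to shift — no conflicts. The grammar is LR(0).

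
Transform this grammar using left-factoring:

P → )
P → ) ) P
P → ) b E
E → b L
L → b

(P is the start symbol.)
P → ) P'
P' → ε
P' → ) P
P' → b E
E → b L
L → b

Left-factoring transforms A → αβ₁ | αβ₂ into A → αA' and A' → β₁ | β₂
(α is the longest common prefix among the alternatives). Repeat until
no nonterminal has two alternatives with a common prefix.

Round 1: P has alternatives sharing prefix ')'. Introduce P': P → ) P'
  Add: P' → ε
  Add: P' → ) P
  Add: P' → b E

No remaining common prefixes — done.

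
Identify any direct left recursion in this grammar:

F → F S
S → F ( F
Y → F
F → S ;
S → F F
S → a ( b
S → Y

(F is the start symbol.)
Yes, F is left-recursive

Direct left recursion occurs when N → N α for some non-terminal N (the right-hand side begins with the left-hand side itself).

F → F S: LEFT RECURSIVE (starts with F)
S → F ( F: starts with F
Y → F: starts with F
F → S ;: starts with S
S → F F: starts with F
S → a ( b: starts with a
S → Y: starts with Y

The grammar has direct left recursion on: F.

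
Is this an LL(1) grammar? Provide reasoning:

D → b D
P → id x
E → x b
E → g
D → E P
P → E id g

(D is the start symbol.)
Yes, the grammar is LL(1).

Relevant sets:
  FIRST(E) = { 'g', 'x' }

For D:
  PREDICT(D → b D) = { 'b' }
  PREDICT(D → E P) = { 'g', 'x' }
For P:
  PREDICT(P → id x) = { 'id' }
  PREDICT(P → E id g) = { 'g', 'x' }
For E:
  PREDICT(E → x b) = { 'x' }
  PREDICT(E → g) = { 'g' }

All predict sets are disjoint. The grammar IS LL(1).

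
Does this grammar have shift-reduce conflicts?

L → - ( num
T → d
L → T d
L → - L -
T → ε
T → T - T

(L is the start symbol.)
A shift-reduce conflict occurs when an LR(0) state has both:
  - a complete (reduce) item [A → α .] (dot at the end), and
  - a shift item [B → β . c γ] (dot before a terminal).

Augment with L' → L and build the canonical LR(0) collection (I0 = CLOSURE({[L' → . L]}), then GOTO on every symbol after a dot until no new states appear). It has 12 states:
  I0: { [L → . - ( num], [L → . - L -], [L → . T d], [L' → . L], [T → . T - T], [T → . d], [T → .] }  — shift, reduce
  I1: { [L → - . ( num], [L → - . L -], [L → . - ( num], [L → . - L -], [L → . T d], [T → . T - T], [T → . d], [T → .] }  — shift, reduce
  I2: { [L' → L .] }  — accept
  I3: { [L → T . d], [T → T . - T] }  — shift
  I4: { [T → d .] }  — reduce
  I5: { [T → . T - T], [T → . d], [T → .], [T → T - . T] }  — shift, reduce
  I6: { [L → T d .] }  — reduce
  I7: { [T → T - T .], [T → T . - T] }  — shift, reduce
  I8: { [L → - ( . num] }  — shift
  I9: { [L → - L . -] }  — shift
  I10: { [L → - L - .] }  — reduce
  I11: { [L → - ( num .] }  — reduce

I0 contains reduce item [T → .] and shift items [L → . - ( num], [L → . - L -], [T → . d] — shift-reduce conflict.
I1 contains reduce item [T → .] and shift items [L → . - ( num], [L → - . ( num], [L → . - L -], [T → . d] — shift-reduce conflict.
I5 contains reduce item [T → .] and shift item [T → . d] — shift-reduce conflict.
I7 contains reduce item [T → T - T .] and shift item [T → T . - T] — shift-reduce conflict.

Answer: Yes — I0: [T → .] vs [L → . - ( num]; I1: [T → .] vs [L → . - ( num]; I5: [T → .] vs [T → . d]; I7: [T → T - T .] vs [T → T . - T]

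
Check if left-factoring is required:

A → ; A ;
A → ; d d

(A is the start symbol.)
Left-factoring is needed when two productions for the same non-terminal
share a common prefix on the right-hand side.

Productions for A:
  A → ; A ;
  A → ; d d

Found common prefix ';' in productions for A

Answer: Yes, A has productions with common prefix ';'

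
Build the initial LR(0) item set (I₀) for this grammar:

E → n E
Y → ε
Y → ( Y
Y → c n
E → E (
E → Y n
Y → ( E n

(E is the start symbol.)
First, augment the grammar with E' → E
I₀ = CLOSURE({ [E' → . E] }):
  [E' → . E] has the dot before E: add [E → . n E], [E → . E (], [E → . Y n]
  [E → . Y n] has the dot before Y: add [Y → .], [Y → . ( Y], [Y → . c n], [Y → . ( E n]
No further items can be added.

I₀ = { [E → . E (], [E → . Y n], [E → . n E], [E' → . E], [Y → . ( E n], [Y → . ( Y], [Y → . c n], [Y → .] }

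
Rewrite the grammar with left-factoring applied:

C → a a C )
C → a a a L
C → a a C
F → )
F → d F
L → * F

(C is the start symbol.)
Left-factoring transforms A → αβ₁ | αβ₂ into A → αA' and A' → β₁ | β₂
(α is the longest common prefix among the alternatives). Repeat until
no nonterminal has two alternatives with a common prefix.

Round 1: C has alternatives sharing prefix 'a a'. Introduce C': C → a a C'
  Add: C' → C )
  Add: C' → a L
  Add: C' → C

Round 2: C' has alternatives sharing prefix 'C'. Introduce C'': C' → C C''
  Add: C'' → )
  Add: C'' → ε

No remaining common prefixes — done.

Resulting grammar:
C → a a C'
C' → C C''
C'' → )
C'' → ε
C' → a L
F → )
F → d F
L → * F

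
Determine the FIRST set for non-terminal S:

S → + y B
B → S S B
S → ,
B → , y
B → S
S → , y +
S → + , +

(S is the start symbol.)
{ '+', ',' }

From S → + y B:
  - '+' is a terminal: add '+' and stop
From S → ,:
  - ',' is a terminal: add ',' and stop
From S → , y +:
  - ',' is a terminal: add ',' and stop
From S → + , +:
  - '+' is a terminal: add '+' and stop

Collecting: FIRST(S) = { '+', ',' }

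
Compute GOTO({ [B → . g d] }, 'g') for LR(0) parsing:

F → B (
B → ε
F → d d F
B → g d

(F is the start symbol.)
GOTO(I, 'g') = CLOSURE({ [A → αX.β] : [A → α.Xβ] ∈ I, X = 'g' })

Items with dot before 'g', with the dot advanced:
  [B → . g d] → [B → g . d]
Closure adds nothing (no advanced item has the dot before a non-terminal).

GOTO = { [B → g . d] }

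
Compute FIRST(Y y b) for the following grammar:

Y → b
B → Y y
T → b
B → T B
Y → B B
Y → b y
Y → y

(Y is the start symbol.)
FIRST sets of the non-terminals involved (from the grammar, by fixed-point iteration):
  FIRST(Y) = { 'b', 'y' }

To compute FIRST(Y y b), process the symbols left to right:
Symbol Y is a non-terminal. Add FIRST(Y) \ {ε} = { 'b', 'y' }
Y is not nullable (ε ∉ FIRST(Y)), so stop here.
FIRST(Y y b) = { 'b', 'y' }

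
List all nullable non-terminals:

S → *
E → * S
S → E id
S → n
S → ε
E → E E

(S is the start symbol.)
{ 'S' }

ε-productions: S → ε
So S is immediately nullable.
No further non-terminal can be added: every production for the remaining non-terminals contains a terminal or a non-nullable non-terminal.
Nullable = { 'S' }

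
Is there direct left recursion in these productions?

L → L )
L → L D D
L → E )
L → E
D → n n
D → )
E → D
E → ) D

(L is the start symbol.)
Yes, L is left-recursive

Direct left recursion occurs when N → N α for some non-terminal N (the right-hand side begins with the left-hand side itself).

L → L ): LEFT RECURSIVE (starts with L)
L → L D D: LEFT RECURSIVE (starts with L)
L → E ): starts with E
L → E: starts with E
D → n n: starts with n
D → ): starts with ')'
E → D: starts with D
E → ) D: starts with ')'

The grammar has direct left recursion on: L.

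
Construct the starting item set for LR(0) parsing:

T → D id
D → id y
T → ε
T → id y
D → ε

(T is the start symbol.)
First, augment the grammar with T' → T
I₀ = CLOSURE({ [T' → . T] }):
  [T' → . T] has the dot before T: add [T → . D id], [T → .], [T → . id y]
  [T → . D id] has the dot before D: add [D → . id y], [D → .]
No further items can be added.

I₀ = { [D → . id y], [D → .], [T → . D id], [T → . id y], [T → .], [T' → . T] }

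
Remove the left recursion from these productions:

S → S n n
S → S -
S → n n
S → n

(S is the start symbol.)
S is directly left-recursive. The standard transformation for
  A → A α₁ | ... | A α_m | β₁ | ... | β_n
is
  A  → β₁ A' | ... | β_n A'
  A' → α₁ A' | ... | α_m A' | ε

S → n n becomes S → n n S'
S → n becomes S → n S'
S → S n n becomes S' → n n S'
S → S - becomes S' → - S'
Add S' → ε

Resulting grammar:
S → n n S'
S → n S'
S' → n n S'
S' → - S'
S' → ε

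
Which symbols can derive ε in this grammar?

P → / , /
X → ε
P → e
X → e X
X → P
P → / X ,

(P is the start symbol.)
{ 'X' }

A non-terminal is nullable if it can derive ε (the empty string): either it has an ε-production, or it has a production whose right-hand side consists entirely of nullable non-terminals.

ε-productions: X → ε
So X is immediately nullable.
No further non-terminal can be added: every production for the remaining non-terminals contains a terminal or a non-nullable non-terminal.
Nullable = { 'X' }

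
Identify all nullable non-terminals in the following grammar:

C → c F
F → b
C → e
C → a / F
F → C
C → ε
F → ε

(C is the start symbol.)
ε-productions: C → ε, F → ε
So C, F are immediately nullable.
Every non-terminal is now nullable.
Nullable = { 'C', 'F' }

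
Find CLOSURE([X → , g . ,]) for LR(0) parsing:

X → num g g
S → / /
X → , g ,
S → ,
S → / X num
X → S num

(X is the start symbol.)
{ [X → , g . ,] }

To compute CLOSURE, for each item [A → α.Bβ] where B is a non-terminal, add [B → .γ] for all productions B → γ; repeat for the newly added items until nothing changes.

Start with: [X → , g . ,]
The dot precedes the terminal ',', so nothing is added.

CLOSURE = { [X → , g . ,] }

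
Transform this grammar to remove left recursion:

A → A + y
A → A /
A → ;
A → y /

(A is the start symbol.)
A → ; A'
A → y / A'
A' → + y A'
A' → / A'
A' → ε

A is directly left-recursive. The standard transformation for
  A → A α₁ | ... | A α_m | β₁ | ... | β_n
is
  A  → β₁ A' | ... | β_n A'
  A' → α₁ A' | ... | α_m A' | ε

A → ; becomes A → ; A'
A → y / becomes A → y / A'
A → A + y becomes A' → + y A'
A → A / becomes A' → / A'
Add A' → ε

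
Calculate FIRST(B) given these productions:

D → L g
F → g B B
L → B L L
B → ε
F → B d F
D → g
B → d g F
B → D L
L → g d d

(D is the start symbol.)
To compute FIRST(B), examine every production with B on the left-hand side, reading each right-hand side left to right until a non-nullable symbol is reached.

FIRST sets of the other non-terminals involved (by the same procedure, iterated to a fixed point):
  FIRST(D) = { 'd', 'g' }

From B → ε:
  - ε-production, so ε ∈ FIRST(B)
From B → d g F:
  - d is a terminal: add 'd' and stop
From B → D L:
  - D is a non-terminal: add FIRST(D) \ {ε} = { 'd', 'g' }
    D is not nullable, so stop

Collecting: FIRST(B) = { 'd', 'g', ε }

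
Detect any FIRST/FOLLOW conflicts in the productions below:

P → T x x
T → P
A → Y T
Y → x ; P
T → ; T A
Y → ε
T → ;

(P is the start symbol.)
No FIRST/FOLLOW conflicts.

Nullable non-terminals: Y.

Y: nullable alternative(s) Y → ε; FOLLOW(Y) = { ';' }
  Y → x ; P: FIRST \ {ε} = { 'x' } — disjoint from FOLLOW(Y)
  Y → ε: FIRST \ {ε} = { } — this is the only nullable alternative, skip

A, P, T have no nullable alternative, so no FIRST/FOLLOW check is needed there.

No FIRST/FOLLOW conflicts found.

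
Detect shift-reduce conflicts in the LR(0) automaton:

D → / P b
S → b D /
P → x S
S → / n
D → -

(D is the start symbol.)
No shift-reduce conflicts

A shift-reduce conflict occurs when an LR(0) state has both:
  - a complete (reduce) item [A → α .] (dot at the end), and
  - a shift item [B → β . c γ] (dot before a terminal).

Augment with D' → D and build the canonical LR(0) collection (I0 = CLOSURE({[D' → . D]}), then GOTO on every symbol after a dot until no new states appear). It has 13 states:
  I0: { [D → . -], [D → . / P b], [D' → . D] }  — shift
  I1: { [D → - .] }  — reduce
  I2: { [D → / . P b], [P → . x S] }  — shift
  I3: { [D' → D .] }  — accept
  I4: { [D → / P . b] }  — shift
  I5: { [P → x . S], [S → . / n], [S → . b D /] }  — shift
  I6: { [S → / . n] }  — shift
  I7: { [P → x S .] }  — reduce
  I8: { [D → . -], [D → . / P b], [S → b . D /] }  — shift
  I9: { [S → b D . /] }  — shift
  I10: { [S → b D / .] }  — reduce
  I11: { [S → / n .] }  — reduce
  I12: { [D → / P b .] }  — reduce

No state contains both a complete item and a shift item.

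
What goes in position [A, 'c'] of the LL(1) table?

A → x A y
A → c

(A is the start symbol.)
To find M[A, 'c'], we find productions for A where 'c' is in the predict set (PREDICT(N → α) = (FIRST(α) \ {ε}) ∪ (FOLLOW(N) if α ⇒* ε)).

A → x A y: PREDICT = { 'x' }
A → c: PREDICT = { 'c' }
  'c' is in predict set, so this production goes in M[A, 'c']

M[A, 'c'] = A → c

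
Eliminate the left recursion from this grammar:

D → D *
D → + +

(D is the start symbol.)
D → + + D'
D' → * D'
D' → ε

D is directly left-recursive. The standard transformation for
  A → A α₁ | ... | A α_m | β₁ | ... | β_n
is
  A  → β₁ A' | ... | β_n A'
  A' → α₁ A' | ... | α_m A' | ε

D → + + becomes D → + + D'
D → D * becomes D' → * D'
Add D' → ε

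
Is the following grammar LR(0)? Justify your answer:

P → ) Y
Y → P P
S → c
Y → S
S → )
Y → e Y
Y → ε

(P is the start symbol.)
A grammar is LR(0) if no state in the canonical LR(0) collection has:
  - both a shift item (dot before a terminal) and a complete item (shift-reduce conflict), or
  - two or more complete items (reduce-reduce conflict; the accept item [P' → P .] counts as a complete item here).

Augment with P' → P and build the canonical LR(0) collection (I0 = CLOSURE({[P' → . P]}), then GOTO on every symbol after a dot until no new states appear). It has 11 states:
  I0: { [P → . ) Y], [P' → . P] }  — shift
  I1: { [P → ) . Y], [P → . ) Y], [S → . )], [S → . c], [Y → . P P], [Y → . S], [Y → . e Y], [Y → .] }  — shift, reduce
  I2: { [P' → P .] }  — accept
  I3: { [P → ) . Y], [P → . ) Y], [S → ) .], [S → . )], [S → . c], [Y → . P P], [Y → . S], [Y → . e Y], [Y → .] }  — shift, 2 reduces
  I4: { [P → . ) Y], [Y → P . P] }  — shift
  I5: { [Y → S .] }  — reduce
  I6: { [P → ) Y .] }  — reduce
  I7: { [S → c .] }  — reduce
  I8: { [P → . ) Y], [S → . )], [S → . c], [Y → . P P], [Y → . S], [Y → . e Y], [Y → .], [Y → e . Y] }  — shift, reduce
  I9: { [Y → e Y .] }  — reduce
  I10: { [Y → P P .] }  — reduce

Conflict in state I1:
  Shift-reduce conflict between [Y → .] and [P → . ) Y]
So the grammar is NOT LR(0).

Answer: No. Shift-reduce conflict between [Y → .] and [P → . ) Y]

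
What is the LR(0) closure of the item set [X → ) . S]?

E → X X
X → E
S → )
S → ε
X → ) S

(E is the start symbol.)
{ [S → . )], [S → .], [X → ) . S] }

To compute CLOSURE, for each item [A → α.Bβ] where B is a non-terminal, add [B → .γ] for all productions B → γ; repeat for the newly added items until nothing changes.

Start with: [X → ) . S]
  [X → ) . S] has the dot before S: add [S → . )], [S → .]
No further items can be added.

CLOSURE = { [S → . )], [S → .], [X → ) . S] }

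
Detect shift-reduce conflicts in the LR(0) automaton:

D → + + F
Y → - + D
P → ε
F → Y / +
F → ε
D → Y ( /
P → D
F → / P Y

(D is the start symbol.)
Yes — I9: [F → .] vs [F → . / P Y]; I10: [P → .] vs [D → . + + F]

Augment with D' → D and build the canonical LR(0) collection (I0 = CLOSURE({[D' → . D]}), then GOTO on every symbol after a dot until no new states appear). It has 18 states:
  I0: { [D → . + + F], [D → . Y ( /], [D' → . D], [Y → . - + D] }  — shift
  I1: { [D → + . + F] }  — shift
  I2: { [Y → - . + D] }  — shift
  I3: { [D' → D .] }  — accept
  I4: { [D → Y . ( /] }  — shift
  I5: { [D → Y ( . /] }  — shift
  I6: { [D → Y ( / .] }  — reduce
  I7: { [D → . + + F], [D → . Y ( /], [Y → - + . D], [Y → . - + D] }  — shift
  I8: { [Y → - + D .] }  — reduce
  I9: { [D → + + . F], [F → . / P Y], [F → . Y / +], [F → .], [Y → . - + D] }  — shift, reduce
  I10: { [D → . + + F], [D → . Y ( /], [F → / . P Y], [P → . D], [P → .], [Y → . - + D] }  — shift, reduce
  I11: { [D → + + F .] }  — reduce
  I12: { [F → Y . / +] }  — shift
  I13: { [F → Y / . +] }  — shift
  I14: { [F → Y / + .] }  — reduce
  I15: { [P → D .] }  — reduce
  I16: { [F → / P . Y], [Y → . - + D] }  — shift
  I17: { [F → / P Y .] }  — reduce

I9 contains reduce item [F → .] and shift items [F → . / P Y], [Y → . - + D] — shift-reduce conflict.
I10 contains reduce item [P → .] and shift items [D → . + + F], [Y → . - + D] — shift-reduce conflict.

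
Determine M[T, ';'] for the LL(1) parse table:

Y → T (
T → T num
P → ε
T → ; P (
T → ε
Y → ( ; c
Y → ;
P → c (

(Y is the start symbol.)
T → T num, T → ; P (

To find M[T, ';'], we find productions for T where ';' is in the predict set (PREDICT(N → α) = (FIRST(α) \ {ε}) ∪ (FOLLOW(N) if α ⇒* ε)).

Relevant sets:
  FIRST(T) = { ';', 'num', ε }
  FOLLOW(T) = { '(', 'num' }

T → T num: PREDICT = { ';', 'num' }
  ';' is in predict set, so this production goes in M[T, ';']
T → ; P (: PREDICT = { ';' }
  ';' is in predict set, so this production goes in M[T, ';']
T → ε: PREDICT = { '(', 'num' }

M[T, ';'] = T → T num, T → ; P (  (a multiply-defined cell — the grammar is not LL(1))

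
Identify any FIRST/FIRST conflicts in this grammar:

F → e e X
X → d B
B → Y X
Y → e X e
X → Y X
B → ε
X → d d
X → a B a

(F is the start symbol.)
Yes. X → d B / X → d d on { 'd' }

A FIRST/FIRST conflict occurs when two productions N → α and N → β for the same non-terminal have FIRST(α) ∩ FIRST(β) ≠ ∅ (with ε ∈ FIRST of a nullable right-hand side, so two nullable alternatives also conflict).

FIRST sets of the non-terminals at (or reachable through a nullable prefix from) the front of some alternative:
  FIRST(Y) = { 'e' }

Productions for X:
  X → d B: FIRST = { 'd' }
  X → Y X: FIRST = { 'e' }
  X → d d: FIRST = { 'd' }
  X → a B a: FIRST = { 'a' }
Productions for B:
  B → Y X: FIRST = { 'e' }
  B → ε: FIRST = { ε }
F, Y have only one production, so no FIRST/FIRST conflict is possible there.

Conflict for X: X → d B and X → d d
  Overlap: { 'd' }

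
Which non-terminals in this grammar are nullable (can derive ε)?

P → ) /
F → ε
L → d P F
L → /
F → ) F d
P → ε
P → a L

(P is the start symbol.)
{ 'F', 'P' }

ε-productions: F → ε, P → ε
So F, P are immediately nullable.
No further non-terminal can be added: every production for the remaining non-terminals contains a terminal or a non-nullable non-terminal.
Nullable = { 'F', 'P' }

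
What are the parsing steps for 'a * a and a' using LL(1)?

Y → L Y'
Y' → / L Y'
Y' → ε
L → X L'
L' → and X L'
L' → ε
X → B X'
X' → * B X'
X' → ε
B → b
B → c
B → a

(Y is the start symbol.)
LL(1) parsing maintains a stack (initially the start symbol over $) and the input. At each step: if the stack top is a terminal, match it against the current input token; if it is a non-terminal N, replace it with the RHS of M[N, lookahead] (the unique production whose predict set contains the lookahead).

Stack is shown with the top on the left.

Stack           Input          Action
-------------------------------------
Y $             a * a and a $  output Y → L Y'
L Y' $          a * a and a $  output L → X L'
X L' Y' $       a * a and a $  output X → B X'
B X' L' Y' $    a * a and a $  output B → a
a X' L' Y' $    a * a and a $  match 'a'
X' L' Y' $      * a and a $    output X' → * B X'
* B X' L' Y' $  * a and a $    match '*'
B X' L' Y' $    a and a $      output B → a
a X' L' Y' $    a and a $      match 'a'
X' L' Y' $      and a $        output X' → ε
L' Y' $         and a $        output L' → and X L'
and X L' Y' $   and a $        match 'and'
X L' Y' $       a $            output X → B X'
B X' L' Y' $    a $            output B → a
a X' L' Y' $    a $            match 'a'
X' L' Y' $      $              output X' → ε
L' Y' $         $              output L' → ε
Y' $            $              output Y' → ε
$               $              accept

The string is accepted.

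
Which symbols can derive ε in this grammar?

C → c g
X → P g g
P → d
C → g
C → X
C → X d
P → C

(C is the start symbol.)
A non-terminal is nullable if it can derive ε (the empty string): either it has an ε-production, or it has a production whose right-hand side consists entirely of nullable non-terminals.

There are no ε-productions, so no non-terminal can derive ε.
No non-terminals are nullable.

Answer: None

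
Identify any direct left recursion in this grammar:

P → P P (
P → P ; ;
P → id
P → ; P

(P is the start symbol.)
Yes, P is left-recursive

Direct left recursion occurs when N → N α for some non-terminal N (the right-hand side begins with the left-hand side itself).

P → P P (: LEFT RECURSIVE (starts with P)
P → P ; ;: LEFT RECURSIVE (starts with P)
P → id: starts with id
P → ; P: starts with ';'

The grammar has direct left recursion on: P.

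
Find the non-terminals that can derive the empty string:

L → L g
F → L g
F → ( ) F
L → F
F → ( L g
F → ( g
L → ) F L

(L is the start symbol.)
A non-terminal is nullable if it can derive ε (the empty string): either it has an ε-production, or it has a production whose right-hand side consists entirely of nullable non-terminals.

There are no ε-productions, so no non-terminal can derive ε.
No non-terminals are nullable.

Answer: None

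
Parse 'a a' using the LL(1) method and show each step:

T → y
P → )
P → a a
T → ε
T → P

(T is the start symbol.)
Stack is shown with the top on the left.

Stack  Input  Action
--------------------
T $    a a $  output T → P
P $    a a $  output P → a a
a a $  a a $  match 'a'
a $    a $    match 'a'
$      $      accept

The string is accepted.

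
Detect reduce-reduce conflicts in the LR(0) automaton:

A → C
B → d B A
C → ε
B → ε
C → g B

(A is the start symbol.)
A reduce-reduce conflict occurs when an LR(0) state has two complete items [A → α .] and [B → β .] — both call for a reduction, and with no lookahead the parser cannot choose between them.

Augment with A' → A and build the canonical LR(0) collection (I0 = CLOSURE({[A' → . A]}), then GOTO on every symbol after a dot until no new states appear). It has 8 states:
  I0: { [A → . C], [A' → . A], [C → . g B], [C → .] }  — shift, reduce
  I1: { [A' → A .] }  — accept
  I2: { [A → C .] }  — reduce
  I3: { [B → . d B A], [B → .], [C → g . B] }  — shift, reduce
  I4: { [C → g B .] }  — reduce
  I5: { [B → . d B A], [B → .], [B → d . B A] }  — shift, reduce
  I6: { [A → . C], [B → d B . A], [C → . g B], [C → .] }  — shift, reduce
  I7: { [B → d B A .] }  — reduce

No state contains more than one complete item.

Answer: No reduce-reduce conflicts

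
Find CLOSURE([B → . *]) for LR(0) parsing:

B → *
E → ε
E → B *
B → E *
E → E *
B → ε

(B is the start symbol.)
{ [B → . *] }

Start with: [B → . *]
The dot precedes the terminal '*', so nothing is added.

CLOSURE = { [B → . *] }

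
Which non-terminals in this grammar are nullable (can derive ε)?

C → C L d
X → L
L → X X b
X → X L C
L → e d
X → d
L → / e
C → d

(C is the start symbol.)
A non-terminal is nullable if it can derive ε (the empty string): either it has an ε-production, or it has a production whose right-hand side consists entirely of nullable non-terminals.

There are no ε-productions, so no non-terminal can derive ε.
No non-terminals are nullable.

Answer: None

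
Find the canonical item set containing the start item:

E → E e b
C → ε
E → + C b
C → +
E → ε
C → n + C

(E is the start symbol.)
{ [E → . + C b], [E → . E e b], [E → .], [E' → . E] }

First, augment the grammar with E' → E
I₀ = CLOSURE({ [E' → . E] }):
  [E' → . E] has the dot before E: add [E → . E e b], [E → . + C b], [E → .]
No further items can be added.

I₀ = { [E → . + C b], [E → . E e b], [E → .], [E' → . E] }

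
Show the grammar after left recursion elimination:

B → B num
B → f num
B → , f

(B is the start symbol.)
B → f num B'
B → , f B'
B' → num B'
B' → ε

B is directly left-recursive. The standard transformation for
  A → A α₁ | ... | A α_m | β₁ | ... | β_n
is
  A  → β₁ A' | ... | β_n A'
  A' → α₁ A' | ... | α_m A' | ε

B → f num becomes B → f num B'
B → , f becomes B → , f B'
B → B num becomes B' → num B'
Add B' → ε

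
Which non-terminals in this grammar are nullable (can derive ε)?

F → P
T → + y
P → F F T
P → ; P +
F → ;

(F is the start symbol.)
None

A non-terminal is nullable if it can derive ε (the empty string): either it has an ε-production, or it has a production whose right-hand side consists entirely of nullable non-terminals.

There are no ε-productions, so no non-terminal can derive ε.
No non-terminals are nullable.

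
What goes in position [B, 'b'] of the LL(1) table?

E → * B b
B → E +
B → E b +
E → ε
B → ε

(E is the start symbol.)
B → E b +, B → ε

To find M[B, 'b'], we find productions for B where 'b' is in the predict set (PREDICT(N → α) = (FIRST(α) \ {ε}) ∪ (FOLLOW(N) if α ⇒* ε)).

Relevant sets:
  FIRST(E) = { '*', ε }
  FOLLOW(B) = { 'b' }

B → E +: PREDICT = { '*', '+' }
B → E b +: PREDICT = { '*', 'b' }
  'b' is in predict set, so this production goes in M[B, 'b']
B → ε: PREDICT = { 'b' }
  'b' is in predict set, so this production goes in M[B, 'b']

M[B, 'b'] = B → E b +, B → ε  (a multiply-defined cell — the grammar is not LL(1))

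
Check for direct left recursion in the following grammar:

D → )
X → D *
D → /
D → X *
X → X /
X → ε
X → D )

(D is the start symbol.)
Direct left recursion occurs when N → N α for some non-terminal N (the right-hand side begins with the left-hand side itself).

D → ): starts with ')'
X → D *: starts with D
D → /: starts with '/'
D → X *: starts with X
X → X /: LEFT RECURSIVE (starts with X)
X → ε: starts with ε
X → D ): starts with D

The grammar has direct left recursion on: X.

Answer: Yes, X is left-recursive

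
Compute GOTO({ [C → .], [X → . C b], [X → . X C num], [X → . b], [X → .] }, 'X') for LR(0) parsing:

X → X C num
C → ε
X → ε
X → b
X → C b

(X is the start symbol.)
GOTO(I, 'X') = CLOSURE({ [A → αX.β] : [A → α.Xβ] ∈ I, X = 'X' })

Items with dot before 'X', with the dot advanced:
  [X → . X C num] → [X → X . C num]
Closure of the advanced items:
  [X → X . C num] has the dot before C: add [C → .]

GOTO = { [C → .], [X → X . C num] }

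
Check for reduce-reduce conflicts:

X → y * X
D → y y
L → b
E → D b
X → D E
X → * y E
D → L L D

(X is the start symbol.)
Augment with X' → X and build the canonical LR(0) collection (I0 = CLOSURE({[X' → . X]}), then GOTO on every symbol after a dot until no new states appear). It has 18 states:
  I0: { [D → . L L D], [D → . y y], [L → . b], [X → . * y E], [X → . D E], [X → . y * X], [X' → . X] }  — shift
  I1: { [X → * . y E] }  — shift
  I2: { [D → . L L D], [D → . y y], [E → . D b], [L → . b], [X → D . E] }  — shift
  I3: { [D → L . L D], [L → . b] }  — shift
  I4: { [X' → X .] }  — accept
  I5: { [L → b .] }  — reduce
  I6: { [D → y . y], [X → y . * X] }  — shift
  I7: { [D → . L L D], [D → . y y], [L → . b], [X → . * y E], [X → . D E], [X → . y * X], [X → y * . X] }  — shift
  I8: { [D → y y .] }  — reduce
  I9: { [X → y * X .] }  — reduce
  I10: { [D → . L L D], [D → . y y], [D → L L . D], [L → . b] }  — shift
  I11: { [D → L L D .] }  — reduce
  I12: { [D → y . y] }  — shift
  I13: { [E → D . b] }  — shift
  I14: { [X → D E .] }  — reduce
  I15: { [E → D b .] }  — reduce
  I16: { [D → . L L D], [D → . y y], [E → . D b], [L → . b], [X → * y . E] }  — shift
  I17: { [X → * y E .] }  — reduce

No state contains more than one complete item.

Answer: No reduce-reduce conflicts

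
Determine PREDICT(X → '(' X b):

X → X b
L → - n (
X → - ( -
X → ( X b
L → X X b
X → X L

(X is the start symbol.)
{ '(' }

PREDICT(X → '(' X b) = (FIRST(RHS) \ {ε}) ∪ (FOLLOW(X) if ε ∈ FIRST(RHS), i.e. RHS ⇒* ε)
FIRST('(' X b) = { '(' }
ε ∉ FIRST('(' X b), so FOLLOW(X) is not added.
PREDICT(X → '(' X b) = { '(' }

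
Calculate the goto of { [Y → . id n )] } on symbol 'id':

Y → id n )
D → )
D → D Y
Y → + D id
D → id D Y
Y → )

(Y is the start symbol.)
GOTO(I, 'id') = CLOSURE({ [A → αX.β] : [A → α.Xβ] ∈ I, X = 'id' })

Items with dot before 'id', with the dot advanced:
  [Y → . id n )] → [Y → id . n )]
Closure adds nothing (no advanced item has the dot before a non-terminal).

GOTO = { [Y → id . n )] }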